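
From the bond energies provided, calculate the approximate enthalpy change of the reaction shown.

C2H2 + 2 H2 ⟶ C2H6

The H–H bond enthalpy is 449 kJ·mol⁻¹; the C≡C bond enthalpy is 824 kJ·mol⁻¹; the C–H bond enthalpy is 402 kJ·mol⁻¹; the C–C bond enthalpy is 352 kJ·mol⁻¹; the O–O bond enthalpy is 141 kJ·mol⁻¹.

Bonds broken (reactants):
  C≡C: 1 × 824 = 824
  C–H: 2 × 402 = 804
  H–H: 2 × 449 = 898
  Σ(broken) = 2526 kJ
Bonds formed (products):
  C–C: 1 × 352 = 352
  C–H: 6 × 402 = 2412
  Σ(formed) = 2764 kJ
ΔH = Σ(broken) − Σ(formed) = 2526 − 2764 = −238 kJ

ΔH ≈ −238 kJ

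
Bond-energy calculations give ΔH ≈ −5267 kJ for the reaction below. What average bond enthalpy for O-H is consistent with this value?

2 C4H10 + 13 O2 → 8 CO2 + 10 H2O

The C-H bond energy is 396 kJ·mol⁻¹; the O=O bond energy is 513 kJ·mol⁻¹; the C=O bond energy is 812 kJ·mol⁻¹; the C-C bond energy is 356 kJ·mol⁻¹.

Let D be the O-H bond energy.
Σ(broken) = 6×356 + 20×396 + 13×513 = 16725
Σ(formed) = 16×812 + 20×D = 12992 + 20D
ΔH = Σ(broken) − Σ(formed) = (16725) − (12992 + 20D) = +3733 − 20D
Setting this equal to −5267 kJ gives 20D = 9000, so D = 450 kJ/mol.

D(O-H) ≈ 450 kJ/mol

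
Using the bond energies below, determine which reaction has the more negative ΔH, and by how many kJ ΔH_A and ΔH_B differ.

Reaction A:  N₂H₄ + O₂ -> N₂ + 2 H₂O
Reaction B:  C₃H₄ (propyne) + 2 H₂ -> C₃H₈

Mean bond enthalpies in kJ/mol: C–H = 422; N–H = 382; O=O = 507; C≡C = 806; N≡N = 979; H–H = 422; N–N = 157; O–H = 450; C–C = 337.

Reaction A:
  Bonds broken (reactants):
    N–H: 4 × 382 = 1528
    N–N: 1 × 157 = 157
    O=O: 1 × 507 = 507
    Σ(broken) = 2192 kJ
  Bonds formed (products):
    N≡N: 1 × 979 = 979
    O–H: 4 × 450 = 1800
    Σ(formed) = 2779 kJ
  ΔH_A = 2192 − 2779 = −587 kJ
Reaction B:
  Bonds broken (reactants):
    C≡C: 1 × 806 = 806
    C–C: 1 × 337 = 337
    C–H: 4 × 422 = 1688
    H–H: 2 × 422 = 844
    Σ(broken) = 3675 kJ
  Bonds formed (products):
    C–C: 2 × 337 = 674
    C–H: 8 × 422 = 3376
    Σ(formed) = 4050 kJ
  ΔH_B = 3675 − 4050 = −375 kJ
ΔH_A − ΔH_B = −212 kJ, so reaction A has the more negative ΔH; |ΔH_A − ΔH_B| = 212 kJ.

Reaction A, by 212 kJ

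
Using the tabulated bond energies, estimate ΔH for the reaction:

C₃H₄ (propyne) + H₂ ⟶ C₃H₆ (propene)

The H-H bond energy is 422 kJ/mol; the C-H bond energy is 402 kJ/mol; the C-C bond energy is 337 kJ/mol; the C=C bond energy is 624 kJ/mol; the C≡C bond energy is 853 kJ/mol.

ΔH ≈ −153 kJ

Bonds broken (reactants):
  C≡C: 1 × 853 = 853
  C-C: 1 × 337 = 337
  C-H: 4 × 402 = 1608
  H-H: 1 × 422 = 422
  Σ(broken) = 3220 kJ
Bonds formed (products):
  C-C: 1 × 337 = 337
  C-H: 6 × 402 = 2412
  C=C: 1 × 624 = 624
  Σ(formed) = 3373 kJ
ΔH = Σ(broken) − Σ(formed) = 3220 − 3373 = −153 kJ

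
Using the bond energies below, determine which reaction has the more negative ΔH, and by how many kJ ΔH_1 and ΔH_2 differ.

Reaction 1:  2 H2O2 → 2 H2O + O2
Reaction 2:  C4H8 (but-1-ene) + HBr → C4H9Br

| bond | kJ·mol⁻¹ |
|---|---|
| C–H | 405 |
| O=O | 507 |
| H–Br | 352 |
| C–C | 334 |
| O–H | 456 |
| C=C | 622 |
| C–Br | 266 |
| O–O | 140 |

Reaction 1:
  Bonds broken (reactants):
    O–H: 4 × 456 = 1824
    O–O: 2 × 140 = 280
    Σ(broken) = 2104 kJ
  Bonds formed (products):
    O–H: 4 × 456 = 1824
    O=O: 1 × 507 = 507
    Σ(formed) = 2331 kJ
  ΔH_1 = 2104 − 2331 = −227 kJ
Reaction 2:
  Bonds broken (reactants):
    C–C: 2 × 334 = 668
    C–H: 8 × 405 = 3240
    C=C: 1 × 622 = 622
    H–Br: 1 × 352 = 352
    Σ(broken) = 4882 kJ
  Bonds formed (products):
    C–Br: 1 × 266 = 266
    C–C: 3 × 334 = 1002
    C–H: 9 × 405 = 3645
    Σ(formed) = 4913 kJ
  ΔH_2 = 4882 − 4913 = −31 kJ
ΔH_1 − ΔH_2 = −196 kJ, so reaction 1 has the more negative ΔH; |ΔH_1 − ΔH_2| = 196 kJ.

Reaction 1, by 196 kJ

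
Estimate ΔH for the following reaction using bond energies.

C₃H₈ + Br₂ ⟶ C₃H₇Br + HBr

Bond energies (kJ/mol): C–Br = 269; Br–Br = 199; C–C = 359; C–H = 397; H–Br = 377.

Bonds broken (reactants):
  Br–Br: 1 × 199 = 199
  C–C: 2 × 359 = 718
  C–H: 8 × 397 = 3176
  Σ(broken) = 4093 kJ
Bonds formed (products):
  C–Br: 1 × 269 = 269
  C–C: 2 × 359 = 718
  C–H: 7 × 397 = 2779
  H–Br: 1 × 377 = 377
  Σ(formed) = 4143 kJ
ΔH = Σ(broken) − Σ(formed) = 4093 − 4143 = −50 kJ

ΔH ≈ −50 kJ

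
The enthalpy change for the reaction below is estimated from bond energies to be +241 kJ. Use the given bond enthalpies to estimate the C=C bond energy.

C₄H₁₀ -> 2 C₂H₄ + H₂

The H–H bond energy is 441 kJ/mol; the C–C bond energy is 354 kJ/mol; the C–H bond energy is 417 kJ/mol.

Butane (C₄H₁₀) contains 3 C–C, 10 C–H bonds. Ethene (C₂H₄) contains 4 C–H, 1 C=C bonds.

Let D be the C=C bond energy.
Σ(broken) = 3×354 + 10×417 = 5232
Σ(formed) = 8×417 + 2×D + 1×441 = 3777 + 2D
ΔH = Σ(broken) − Σ(formed) = (5232) − (3777 + 2D) = +1455 − 2D
Setting this equal to +241 kJ gives 2D = 1214, so D = 607 kJ/mol.

D(C=C) ≈ 607 kJ/mol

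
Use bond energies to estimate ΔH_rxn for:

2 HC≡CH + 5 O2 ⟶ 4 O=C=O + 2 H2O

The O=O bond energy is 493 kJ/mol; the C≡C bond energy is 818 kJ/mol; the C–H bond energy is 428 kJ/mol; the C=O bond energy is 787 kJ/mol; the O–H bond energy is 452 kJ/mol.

Bonds broken (reactants):
  C≡C: 2 × 818 = 1636
  C–H: 4 × 428 = 1712
  O=O: 5 × 493 = 2465
  Σ(broken) = 5813 kJ
Bonds formed (products):
  C=O: 8 × 787 = 6296
  O–H: 4 × 452 = 1808
  Σ(formed) = 8104 kJ
ΔH = Σ(broken) − Σ(formed) = 5813 − 8104 = −2291 kJ

ΔH ≈ −2291 kJ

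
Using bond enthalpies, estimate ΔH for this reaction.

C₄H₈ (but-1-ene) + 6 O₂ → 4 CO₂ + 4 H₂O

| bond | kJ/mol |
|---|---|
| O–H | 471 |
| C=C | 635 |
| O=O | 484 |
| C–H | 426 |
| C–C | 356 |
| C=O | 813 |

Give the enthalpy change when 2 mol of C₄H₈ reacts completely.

Bonds broken (reactants):
  C–C: 2 × 356 = 712
  C–H: 8 × 426 = 3408
  C=C: 1 × 635 = 635
  O=O: 6 × 484 = 2904
  Σ(broken) = 7659 kJ
Bonds formed (products):
  C=O: 8 × 813 = 6504
  O–H: 8 × 471 = 3768
  Σ(formed) = 10272 kJ
ΔH = Σ(broken) − Σ(formed) = 7659 − 10272 = −2613 kJ
For 2× the reaction as written: 2 × (−2613) = −5226 kJ

ΔH = −5226 kJ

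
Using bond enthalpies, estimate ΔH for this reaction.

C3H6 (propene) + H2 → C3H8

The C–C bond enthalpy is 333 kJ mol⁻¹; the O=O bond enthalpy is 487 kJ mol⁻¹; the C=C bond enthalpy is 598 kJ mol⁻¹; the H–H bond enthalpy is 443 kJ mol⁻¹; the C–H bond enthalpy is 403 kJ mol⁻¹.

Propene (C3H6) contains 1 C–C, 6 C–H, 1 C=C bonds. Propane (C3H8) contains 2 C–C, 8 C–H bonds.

ΔH ≈ −98 kJ

Bonds broken (reactants):
  C–C: 1 × 333 = 333
  C–H: 6 × 403 = 2418
  C=C: 1 × 598 = 598
  H–H: 1 × 443 = 443
  Σ(broken) = 3792 kJ
Bonds formed (products):
  C–C: 2 × 333 = 666
  C–H: 8 × 403 = 3224
  Σ(formed) = 3890 kJ
ΔH = Σ(broken) − Σ(formed) = 3792 − 3890 = −98 kJ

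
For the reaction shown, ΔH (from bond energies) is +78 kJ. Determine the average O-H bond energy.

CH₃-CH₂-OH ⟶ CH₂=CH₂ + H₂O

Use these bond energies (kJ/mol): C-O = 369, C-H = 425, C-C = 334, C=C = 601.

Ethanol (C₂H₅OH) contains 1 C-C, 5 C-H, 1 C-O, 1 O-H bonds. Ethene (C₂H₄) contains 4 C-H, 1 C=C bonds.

D(O-H) ≈ 449 kJ/mol

Let D be the O-H bond energy.
Σ(broken) = 1×334 + 5×425 + 1×369 + 1×D = 2828 + D
Σ(formed) = 4×425 + 1×601 + 2×D = 2301 + 2D
ΔH = Σ(broken) − Σ(formed) = (2828 + D) − (2301 + 2D) = +527 − D
Setting this equal to +78 kJ gives D = 449 kJ/mol.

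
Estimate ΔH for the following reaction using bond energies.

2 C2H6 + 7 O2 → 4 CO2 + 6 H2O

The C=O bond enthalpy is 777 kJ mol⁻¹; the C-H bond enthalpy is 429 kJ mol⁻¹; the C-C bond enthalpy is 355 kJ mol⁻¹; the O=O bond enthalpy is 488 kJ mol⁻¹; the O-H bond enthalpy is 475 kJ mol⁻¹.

Bonds broken (reactants):
  C-C: 2 × 355 = 710
  C-H: 12 × 429 = 5148
  O=O: 7 × 488 = 3416
  Σ(broken) = 9274 kJ
Bonds formed (products):
  C=O: 8 × 777 = 6216
  O-H: 12 × 475 = 5700
  Σ(formed) = 11916 kJ
ΔH = Σ(broken) − Σ(formed) = 9274 − 11916 = −2642 kJ

ΔH ≈ −2642 kJ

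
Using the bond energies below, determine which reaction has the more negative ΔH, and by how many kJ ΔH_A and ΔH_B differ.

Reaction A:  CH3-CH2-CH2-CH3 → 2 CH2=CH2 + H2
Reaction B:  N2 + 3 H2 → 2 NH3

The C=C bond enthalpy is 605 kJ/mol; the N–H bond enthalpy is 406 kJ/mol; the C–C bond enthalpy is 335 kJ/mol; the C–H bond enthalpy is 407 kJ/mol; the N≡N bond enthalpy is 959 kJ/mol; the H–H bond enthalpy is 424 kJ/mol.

Reaction A:
  Bonds broken (reactants):
    C–C: 3 × 335 = 1005
    C–H: 10 × 407 = 4070
    Σ(broken) = 5075 kJ
  Bonds formed (products):
    C–H: 8 × 407 = 3256
    C=C: 2 × 605 = 1210
    H–H: 1 × 424 = 424
    Σ(formed) = 4890 kJ
  ΔH_A = 5075 − 4890 = +185 kJ
Reaction B:
  Bonds broken (reactants):
    H–H: 3 × 424 = 1272
    N≡N: 1 × 959 = 959
    Σ(broken) = 2231 kJ
  Bonds formed (products):
    N–H: 6 × 406 = 2436
    Σ(formed) = 2436 kJ
  ΔH_B = 2231 − 2436 = −205 kJ
ΔH_A − ΔH_B = +390 kJ, so reaction B has the more negative ΔH; |ΔH_A − ΔH_B| = 390 kJ.

Reaction B, by 390 kJ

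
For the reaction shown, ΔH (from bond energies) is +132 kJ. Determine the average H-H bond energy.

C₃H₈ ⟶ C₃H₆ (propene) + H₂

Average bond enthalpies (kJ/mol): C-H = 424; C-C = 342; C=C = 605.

Let D be the H-H bond energy.
Σ(broken) = 2×342 + 8×424 = 4076
Σ(formed) = 1×342 + 6×424 + 1×605 + 1×D = 3491 + D
ΔH = Σ(broken) − Σ(formed) = (4076) − (3491 + D) = +585 − D
Setting this equal to +132 kJ gives D = 453 kJ/mol.

D(H-H) ≈ 453 kJ/mol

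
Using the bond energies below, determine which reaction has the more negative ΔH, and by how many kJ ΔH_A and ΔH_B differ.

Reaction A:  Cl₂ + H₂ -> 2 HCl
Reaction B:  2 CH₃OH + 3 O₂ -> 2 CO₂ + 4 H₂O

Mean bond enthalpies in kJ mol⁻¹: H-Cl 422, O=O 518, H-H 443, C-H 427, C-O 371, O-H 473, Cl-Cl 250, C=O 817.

Reaction B, by 1097 kJ

Reaction A:
  Bonds broken (reactants):
    Cl-Cl: 1 × 250 = 250
    H-H: 1 × 443 = 443
    Σ(broken) = 693 kJ
  Bonds formed (products):
    H-Cl: 2 × 422 = 844
    Σ(formed) = 844 kJ
  ΔH_A = 693 − 844 = −151 kJ
Reaction B:
  Bonds broken (reactants):
    C-H: 6 × 427 = 2562
    C-O: 2 × 371 = 742
    O-H: 2 × 473 = 946
    O=O: 3 × 518 = 1554
    Σ(broken) = 5804 kJ
  Bonds formed (products):
    C=O: 4 × 817 = 3268
    O-H: 8 × 473 = 3784
    Σ(formed) = 7052 kJ
  ΔH_B = 5804 − 7052 = −1248 kJ
ΔH_A − ΔH_B = +1097 kJ, so reaction B has the more negative ΔH; |ΔH_A − ΔH_B| = 1097 kJ.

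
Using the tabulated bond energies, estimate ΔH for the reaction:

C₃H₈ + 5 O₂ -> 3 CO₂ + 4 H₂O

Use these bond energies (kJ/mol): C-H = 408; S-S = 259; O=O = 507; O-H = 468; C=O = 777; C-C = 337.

ΔH ≈ −1933 kJ

Bonds broken (reactants):
  C-C: 2 × 337 = 674
  C-H: 8 × 408 = 3264
  O=O: 5 × 507 = 2535
  Σ(broken) = 6473 kJ
Bonds formed (products):
  C=O: 6 × 777 = 4662
  O-H: 8 × 468 = 3744
  Σ(formed) = 8406 kJ
ΔH = Σ(broken) − Σ(formed) = 6473 − 8406 = −1933 kJ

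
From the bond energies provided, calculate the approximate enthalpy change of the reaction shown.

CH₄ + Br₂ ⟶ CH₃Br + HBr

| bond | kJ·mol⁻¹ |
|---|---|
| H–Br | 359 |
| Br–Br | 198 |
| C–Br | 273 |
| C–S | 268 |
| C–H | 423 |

Bonds broken (reactants):
  Br–Br: 1 × 198 = 198
  C–H: 4 × 423 = 1692
  Σ(broken) = 1890 kJ
Bonds formed (products):
  C–Br: 1 × 273 = 273
  C–H: 3 × 423 = 1269
  H–Br: 1 × 359 = 359
  Σ(formed) = 1901 kJ
ΔH = Σ(broken) − Σ(formed) = 1890 − 1901 = −11 kJ

ΔH ≈ −11 kJ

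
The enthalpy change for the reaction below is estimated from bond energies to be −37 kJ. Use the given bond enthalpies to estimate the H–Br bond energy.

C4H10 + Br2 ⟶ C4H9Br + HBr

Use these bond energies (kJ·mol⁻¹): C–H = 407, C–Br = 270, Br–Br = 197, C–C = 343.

D(H–Br) ≈ 371 kJ/mol

Let D be the H–Br bond energy.
Σ(broken) = 1×197 + 3×343 + 10×407 = 5296
Σ(formed) = 1×270 + 3×343 + 9×407 + 1×D = 4962 + D
ΔH = Σ(broken) − Σ(formed) = (5296) − (4962 + D) = +334 − D
Setting this equal to −37 kJ gives D = 371 kJ/mol.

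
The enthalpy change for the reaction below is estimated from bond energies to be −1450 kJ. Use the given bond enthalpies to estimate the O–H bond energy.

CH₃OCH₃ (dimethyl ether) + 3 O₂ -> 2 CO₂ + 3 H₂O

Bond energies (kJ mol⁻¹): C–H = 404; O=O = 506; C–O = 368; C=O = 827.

Let D be the O–H bond energy.
Σ(broken) = 6×404 + 2×368 + 3×506 = 4678
Σ(formed) = 4×827 + 6×D = 3308 + 6D
ΔH = Σ(broken) − Σ(formed) = (4678) − (3308 + 6D) = +1370 − 6D
Setting this equal to −1450 kJ gives 6D = 2820, so D = 470 kJ/mol.

D(O–H) ≈ 470 kJ/mol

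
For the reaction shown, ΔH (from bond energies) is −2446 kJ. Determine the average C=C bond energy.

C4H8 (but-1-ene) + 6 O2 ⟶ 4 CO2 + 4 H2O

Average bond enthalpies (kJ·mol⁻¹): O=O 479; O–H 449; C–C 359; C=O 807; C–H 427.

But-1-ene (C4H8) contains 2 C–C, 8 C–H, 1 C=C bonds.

D(C=C) ≈ 594 kJ/mol

Let D be the C=C bond energy.
Σ(broken) = 2×359 + 8×427 + 1×D + 6×479 = 7008 + D
Σ(formed) = 8×807 + 8×449 = 10048
ΔH = Σ(broken) − Σ(formed) = (7008 + D) − (10048) = −3040 + D
Setting this equal to −2446 kJ gives D = 594 kJ/mol.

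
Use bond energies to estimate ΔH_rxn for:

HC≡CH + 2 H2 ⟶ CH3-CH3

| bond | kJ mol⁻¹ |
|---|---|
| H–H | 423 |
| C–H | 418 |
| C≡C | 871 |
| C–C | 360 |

Bonds broken (reactants):
  C≡C: 1 × 871 = 871
  C–H: 2 × 418 = 836
  H–H: 2 × 423 = 846
  Σ(broken) = 2553 kJ
Bonds formed (products):
  C–C: 1 × 360 = 360
  C–H: 6 × 418 = 2508
  Σ(formed) = 2868 kJ
ΔH = Σ(broken) − Σ(formed) = 2553 − 2868 = −315 kJ

ΔH ≈ −315 kJ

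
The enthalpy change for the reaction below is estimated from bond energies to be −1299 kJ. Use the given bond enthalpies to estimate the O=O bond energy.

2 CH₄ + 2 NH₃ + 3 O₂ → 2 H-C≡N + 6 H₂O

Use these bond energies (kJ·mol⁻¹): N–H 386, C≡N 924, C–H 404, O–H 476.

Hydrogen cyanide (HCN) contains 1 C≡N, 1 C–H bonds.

D(O=O) ≈ 507 kJ/mol

Let D be the O=O bond energy.
Σ(broken) = 8×404 + 6×386 + 3×D = 5548 + 3D
Σ(formed) = 2×924 + 2×404 + 12×476 = 8368
ΔH = Σ(broken) − Σ(formed) = (5548 + 3D) − (8368) = −2820 + 3D
Setting this equal to −1299 kJ gives 3D = 1521, so D = 507 kJ/mol.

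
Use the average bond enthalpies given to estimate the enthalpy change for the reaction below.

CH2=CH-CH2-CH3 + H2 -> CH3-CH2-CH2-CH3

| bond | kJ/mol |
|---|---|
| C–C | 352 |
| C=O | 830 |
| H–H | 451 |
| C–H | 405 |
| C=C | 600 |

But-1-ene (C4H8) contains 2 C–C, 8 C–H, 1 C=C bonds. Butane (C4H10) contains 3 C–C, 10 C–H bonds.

ΔH ≈ −111 kJ

Bonds broken (reactants):
  C–C: 2 × 352 = 704
  C–H: 8 × 405 = 3240
  C=C: 1 × 600 = 600
  H–H: 1 × 451 = 451
  Σ(broken) = 4995 kJ
Bonds formed (products):
  C–C: 3 × 352 = 1056
  C–H: 10 × 405 = 4050
  Σ(formed) = 5106 kJ
ΔH = Σ(broken) − Σ(formed) = 4995 − 5106 = −111 kJ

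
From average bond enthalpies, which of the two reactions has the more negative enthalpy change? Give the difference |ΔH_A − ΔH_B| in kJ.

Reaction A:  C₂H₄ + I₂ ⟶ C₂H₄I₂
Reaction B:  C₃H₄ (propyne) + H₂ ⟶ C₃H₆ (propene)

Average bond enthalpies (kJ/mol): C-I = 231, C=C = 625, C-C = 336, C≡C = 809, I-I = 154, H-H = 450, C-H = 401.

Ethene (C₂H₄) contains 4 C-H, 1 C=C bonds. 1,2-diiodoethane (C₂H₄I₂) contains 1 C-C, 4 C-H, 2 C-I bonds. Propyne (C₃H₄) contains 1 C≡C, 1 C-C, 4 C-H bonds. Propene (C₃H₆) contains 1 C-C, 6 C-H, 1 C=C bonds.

Reaction B, by 149 kJ

Reaction A:
  Bonds broken (reactants):
    C-H: 4 × 401 = 1604
    C=C: 1 × 625 = 625
    I-I: 1 × 154 = 154
    Σ(broken) = 2383 kJ
  Bonds formed (products):
    C-C: 1 × 336 = 336
    C-H: 4 × 401 = 1604
    C-I: 2 × 231 = 462
    Σ(formed) = 2402 kJ
  ΔH_A = 2383 − 2402 = −19 kJ
Reaction B:
  Bonds broken (reactants):
    C≡C: 1 × 809 = 809
    C-C: 1 × 336 = 336
    C-H: 4 × 401 = 1604
    H-H: 1 × 450 = 450
    Σ(broken) = 3199 kJ
  Bonds formed (products):
    C-C: 1 × 336 = 336
    C-H: 6 × 401 = 2406
    C=C: 1 × 625 = 625
    Σ(formed) = 3367 kJ
  ΔH_B = 3199 − 3367 = −168 kJ
ΔH_A − ΔH_B = +149 kJ, so reaction B has the more negative ΔH; |ΔH_A − ΔH_B| = 149 kJ.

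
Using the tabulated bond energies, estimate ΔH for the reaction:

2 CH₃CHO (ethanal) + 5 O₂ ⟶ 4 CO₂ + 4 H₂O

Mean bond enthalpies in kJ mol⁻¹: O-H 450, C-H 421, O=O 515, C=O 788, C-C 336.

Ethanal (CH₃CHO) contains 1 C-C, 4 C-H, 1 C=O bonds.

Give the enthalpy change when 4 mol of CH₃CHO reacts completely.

Bonds broken (reactants):
  C-C: 2 × 336 = 672
  C-H: 8 × 421 = 3368
  C=O: 2 × 788 = 1576
  O=O: 5 × 515 = 2575
  Σ(broken) = 8191 kJ
Bonds formed (products):
  C=O: 8 × 788 = 6304
  O-H: 8 × 450 = 3600
  Σ(formed) = 9904 kJ
ΔH = Σ(broken) − Σ(formed) = 8191 − 9904 = −1713 kJ
For 2× the reaction as written: 2 × (−1713) = −3426 kJ

ΔH = −3426 kJ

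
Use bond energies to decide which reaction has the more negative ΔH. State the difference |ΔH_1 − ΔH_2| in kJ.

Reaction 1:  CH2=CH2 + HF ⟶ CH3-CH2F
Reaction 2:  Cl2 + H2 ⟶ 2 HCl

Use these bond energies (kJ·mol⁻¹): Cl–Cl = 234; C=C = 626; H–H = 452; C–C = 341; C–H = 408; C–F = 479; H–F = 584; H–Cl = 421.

Reaction 2, by 138 kJ

Reaction 1:
  Bonds broken (reactants):
    C–H: 4 × 408 = 1632
    C=C: 1 × 626 = 626
    H–F: 1 × 584 = 584
    Σ(broken) = 2842 kJ
  Bonds formed (products):
    C–C: 1 × 341 = 341
    C–F: 1 × 479 = 479
    C–H: 5 × 408 = 2040
    Σ(formed) = 2860 kJ
  ΔH_1 = 2842 − 2860 = −18 kJ
Reaction 2:
  Bonds broken (reactants):
    Cl–Cl: 1 × 234 = 234
    H–H: 1 × 452 = 452
    Σ(broken) = 686 kJ
  Bonds formed (products):
    H–Cl: 2 × 421 = 842
    Σ(formed) = 842 kJ
  ΔH_2 = 686 − 842 = −156 kJ
ΔH_1 − ΔH_2 = +138 kJ, so reaction 2 has the more negative ΔH; |ΔH_1 − ΔH_2| = 138 kJ.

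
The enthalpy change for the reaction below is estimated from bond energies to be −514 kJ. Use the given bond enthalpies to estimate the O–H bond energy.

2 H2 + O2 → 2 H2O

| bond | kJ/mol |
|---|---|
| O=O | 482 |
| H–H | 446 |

Let D be the O–H bond energy.
Σ(broken) = 2×446 + 1×482 = 1374
Σ(formed) = 4×D = 4D
ΔH = Σ(broken) − Σ(formed) = (1374) − (4D) = +1374 − 4D
Setting this equal to −514 kJ gives 4D = 1888, so D = 472 kJ/mol.

D(O–H) ≈ 472 kJ/mol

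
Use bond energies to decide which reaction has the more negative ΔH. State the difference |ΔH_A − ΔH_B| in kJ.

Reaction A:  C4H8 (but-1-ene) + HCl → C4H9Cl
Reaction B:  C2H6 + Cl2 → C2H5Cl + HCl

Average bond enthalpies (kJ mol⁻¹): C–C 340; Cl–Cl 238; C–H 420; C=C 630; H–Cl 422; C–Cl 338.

Reaction A:
  Bonds broken (reactants):
    C–C: 2 × 340 = 680
    C–H: 8 × 420 = 3360
    C=C: 1 × 630 = 630
    H–Cl: 1 × 422 = 422
    Σ(broken) = 5092 kJ
  Bonds formed (products):
    C–C: 3 × 340 = 1020
    C–Cl: 1 × 338 = 338
    C–H: 9 × 420 = 3780
    Σ(formed) = 5138 kJ
  ΔH_A = 5092 − 5138 = −46 kJ
Reaction B:
  Bonds broken (reactants):
    C–C: 1 × 340 = 340
    C–H: 6 × 420 = 2520
    Cl–Cl: 1 × 238 = 238
    Σ(broken) = 3098 kJ
  Bonds formed (products):
    C–C: 1 × 340 = 340
    C–Cl: 1 × 338 = 338
    C–H: 5 × 420 = 2100
    H–Cl: 1 × 422 = 422
    Σ(formed) = 3200 kJ
  ΔH_B = 3098 − 3200 = −102 kJ
ΔH_A − ΔH_B = +56 kJ, so reaction B has the more negative ΔH; |ΔH_A − ΔH_B| = 56 kJ.

Reaction B, by 56 kJ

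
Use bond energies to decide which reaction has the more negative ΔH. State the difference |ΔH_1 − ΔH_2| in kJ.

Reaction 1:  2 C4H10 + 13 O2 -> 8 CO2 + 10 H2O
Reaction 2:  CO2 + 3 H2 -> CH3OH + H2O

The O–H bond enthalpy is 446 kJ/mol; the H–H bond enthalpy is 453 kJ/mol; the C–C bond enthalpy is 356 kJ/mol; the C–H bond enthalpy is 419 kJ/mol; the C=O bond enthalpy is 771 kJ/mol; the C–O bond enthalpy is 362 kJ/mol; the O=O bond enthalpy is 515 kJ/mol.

Reaction 1, by 3989 kJ

Reaction 1:
  Bonds broken (reactants):
    C–C: 6 × 356 = 2136
    C–H: 20 × 419 = 8380
    O=O: 13 × 515 = 6695
    Σ(broken) = 17211 kJ
  Bonds formed (products):
    C=O: 16 × 771 = 12336
    O–H: 20 × 446 = 8920
    Σ(formed) = 21256 kJ
  ΔH_1 = 17211 − 21256 = −4045 kJ
Reaction 2:
  Bonds broken (reactants):
    C=O: 2 × 771 = 1542
    H–H: 3 × 453 = 1359
    Σ(broken) = 2901 kJ
  Bonds formed (products):
    C–H: 3 × 419 = 1257
    C–O: 1 × 362 = 362
    O–H: 3 × 446 = 1338
    Σ(formed) = 2957 kJ
  ΔH_2 = 2901 − 2957 = −56 kJ
ΔH_1 − ΔH_2 = −3989 kJ, so reaction 1 has the more negative ΔH; |ΔH_1 − ΔH_2| = 3989 kJ.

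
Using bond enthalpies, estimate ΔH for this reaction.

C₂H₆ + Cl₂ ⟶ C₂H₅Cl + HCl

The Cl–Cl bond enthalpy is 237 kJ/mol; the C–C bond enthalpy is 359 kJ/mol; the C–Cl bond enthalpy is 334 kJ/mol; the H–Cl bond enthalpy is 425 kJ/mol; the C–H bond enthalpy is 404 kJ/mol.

ΔH ≈ −118 kJ

Bonds broken (reactants):
  C–C: 1 × 359 = 359
  C–H: 6 × 404 = 2424
  Cl–Cl: 1 × 237 = 237
  Σ(broken) = 3020 kJ
Bonds formed (products):
  C–C: 1 × 359 = 359
  C–Cl: 1 × 334 = 334
  C–H: 5 × 404 = 2020
  H–Cl: 1 × 425 = 425
  Σ(formed) = 3138 kJ
ΔH = Σ(broken) − Σ(formed) = 3020 − 3138 = −118 kJ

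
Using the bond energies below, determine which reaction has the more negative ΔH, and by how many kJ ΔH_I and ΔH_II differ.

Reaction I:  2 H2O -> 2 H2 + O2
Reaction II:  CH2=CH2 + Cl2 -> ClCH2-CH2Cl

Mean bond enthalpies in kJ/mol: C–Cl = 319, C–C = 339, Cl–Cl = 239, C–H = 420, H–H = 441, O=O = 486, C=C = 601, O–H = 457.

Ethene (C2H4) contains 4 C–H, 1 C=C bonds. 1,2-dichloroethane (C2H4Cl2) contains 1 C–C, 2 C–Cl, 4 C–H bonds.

Reaction I:
  Bonds broken (reactants):
    O–H: 4 × 457 = 1828
    Σ(broken) = 1828 kJ
  Bonds formed (products):
    H–H: 2 × 441 = 882
    O=O: 1 × 486 = 486
    Σ(formed) = 1368 kJ
  ΔH_I = 1828 − 1368 = +460 kJ
Reaction II:
  Bonds broken (reactants):
    C–H: 4 × 420 = 1680
    C=C: 1 × 601 = 601
    Cl–Cl: 1 × 239 = 239
    Σ(broken) = 2520 kJ
  Bonds formed (products):
    C–C: 1 × 339 = 339
    C–Cl: 2 × 319 = 638
    C–H: 4 × 420 = 1680
    Σ(formed) = 2657 kJ
  ΔH_II = 2520 − 2657 = −137 kJ
ΔH_I − ΔH_II = +597 kJ, so reaction II has the more negative ΔH; |ΔH_I − ΔH_II| = 597 kJ.

Reaction II, by 597 kJ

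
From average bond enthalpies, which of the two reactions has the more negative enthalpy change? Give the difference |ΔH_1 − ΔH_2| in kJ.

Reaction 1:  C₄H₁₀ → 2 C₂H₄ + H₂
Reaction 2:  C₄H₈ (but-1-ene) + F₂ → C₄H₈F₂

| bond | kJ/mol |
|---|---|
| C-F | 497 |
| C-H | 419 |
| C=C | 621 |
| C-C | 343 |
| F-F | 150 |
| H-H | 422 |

Reaction 1:
  Bonds broken (reactants):
    C-C: 3 × 343 = 1029
    C-H: 10 × 419 = 4190
    Σ(broken) = 5219 kJ
  Bonds formed (products):
    C-H: 8 × 419 = 3352
    C=C: 2 × 621 = 1242
    H-H: 1 × 422 = 422
    Σ(formed) = 5016 kJ
  ΔH_1 = 5219 − 5016 = +203 kJ
Reaction 2:
  Bonds broken (reactants):
    C-C: 2 × 343 = 686
    C-H: 8 × 419 = 3352
    C=C: 1 × 621 = 621
    F-F: 1 × 150 = 150
    Σ(broken) = 4809 kJ
  Bonds formed (products):
    C-C: 3 × 343 = 1029
    C-F: 2 × 497 = 994
    C-H: 8 × 419 = 3352
    Σ(formed) = 5375 kJ
  ΔH_2 = 4809 − 5375 = −566 kJ
ΔH_1 − ΔH_2 = +769 kJ, so reaction 2 has the more negative ΔH; |ΔH_1 − ΔH_2| = 769 kJ.

Reaction 2, by 769 kJ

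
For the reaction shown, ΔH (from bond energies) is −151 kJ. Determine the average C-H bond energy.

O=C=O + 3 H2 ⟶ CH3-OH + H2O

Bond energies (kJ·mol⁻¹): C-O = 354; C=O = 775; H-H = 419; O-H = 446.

Let D be the C-H bond energy.
Σ(broken) = 2×775 + 3×419 = 2807
Σ(formed) = 3×D + 1×354 + 3×446 = 1692 + 3D
ΔH = Σ(broken) − Σ(formed) = (2807) − (1692 + 3D) = +1115 − 3D
Setting this equal to −151 kJ gives 3D = 1266, so D = 422 kJ/mol.

D(C-H) ≈ 422 kJ/mol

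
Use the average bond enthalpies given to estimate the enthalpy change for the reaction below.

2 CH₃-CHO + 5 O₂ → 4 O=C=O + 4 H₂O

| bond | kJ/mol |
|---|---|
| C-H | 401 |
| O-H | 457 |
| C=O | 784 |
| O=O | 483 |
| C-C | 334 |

ΔH ≈ −2069 kJ

Bonds broken (reactants):
  C-C: 2 × 334 = 668
  C-H: 8 × 401 = 3208
  C=O: 2 × 784 = 1568
  O=O: 5 × 483 = 2415
  Σ(broken) = 7859 kJ
Bonds formed (products):
  C=O: 8 × 784 = 6272
  O-H: 8 × 457 = 3656
  Σ(formed) = 9928 kJ
ΔH = Σ(broken) − Σ(formed) = 7859 − 9928 = −2069 kJ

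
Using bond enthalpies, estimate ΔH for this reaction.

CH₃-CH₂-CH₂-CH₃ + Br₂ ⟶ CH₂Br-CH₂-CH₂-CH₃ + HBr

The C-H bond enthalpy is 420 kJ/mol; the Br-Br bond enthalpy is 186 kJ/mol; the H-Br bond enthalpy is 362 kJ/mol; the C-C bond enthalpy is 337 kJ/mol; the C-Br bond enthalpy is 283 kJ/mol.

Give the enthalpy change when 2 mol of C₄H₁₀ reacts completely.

Bonds broken (reactants):
  Br-Br: 1 × 186 = 186
  C-C: 3 × 337 = 1011
  C-H: 10 × 420 = 4200
  Σ(broken) = 5397 kJ
Bonds formed (products):
  C-Br: 1 × 283 = 283
  C-C: 3 × 337 = 1011
  C-H: 9 × 420 = 3780
  H-Br: 1 × 362 = 362
  Σ(formed) = 5436 kJ
ΔH = Σ(broken) − Σ(formed) = 5397 − 5436 = −39 kJ
For 2× the reaction as written: 2 × (−39) = −78 kJ

ΔH = −78 kJ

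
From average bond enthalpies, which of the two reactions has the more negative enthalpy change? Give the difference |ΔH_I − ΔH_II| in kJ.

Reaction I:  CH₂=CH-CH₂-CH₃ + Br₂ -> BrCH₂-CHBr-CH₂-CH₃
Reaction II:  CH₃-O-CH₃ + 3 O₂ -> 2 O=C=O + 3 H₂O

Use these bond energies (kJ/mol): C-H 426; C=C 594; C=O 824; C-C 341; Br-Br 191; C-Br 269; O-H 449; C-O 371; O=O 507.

Reaction I:
  Bonds broken (reactants):
    Br-Br: 1 × 191 = 191
    C-C: 2 × 341 = 682
    C-H: 8 × 426 = 3408
    C=C: 1 × 594 = 594
    Σ(broken) = 4875 kJ
  Bonds formed (products):
    C-Br: 2 × 269 = 538
    C-C: 3 × 341 = 1023
    C-H: 8 × 426 = 3408
    Σ(formed) = 4969 kJ
  ΔH_I = 4875 − 4969 = −94 kJ
Reaction II:
  Bonds broken (reactants):
    C-H: 6 × 426 = 2556
    C-O: 2 × 371 = 742
    O=O: 3 × 507 = 1521
    Σ(broken) = 4819 kJ
  Bonds formed (products):
    C=O: 4 × 824 = 3296
    O-H: 6 × 449 = 2694
    Σ(formed) = 5990 kJ
  ΔH_II = 4819 − 5990 = −1171 kJ
ΔH_I − ΔH_II = +1077 kJ, so reaction II has the more negative ΔH; |ΔH_I − ΔH_II| = 1077 kJ.

Reaction II, by 1077 kJ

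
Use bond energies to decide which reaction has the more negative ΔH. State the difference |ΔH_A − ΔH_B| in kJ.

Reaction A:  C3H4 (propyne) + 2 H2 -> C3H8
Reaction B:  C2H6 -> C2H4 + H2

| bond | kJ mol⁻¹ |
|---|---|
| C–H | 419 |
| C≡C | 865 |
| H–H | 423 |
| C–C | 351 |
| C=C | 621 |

Reaction A:
  Bonds broken (reactants):
    C≡C: 1 × 865 = 865
    C–C: 1 × 351 = 351
    C–H: 4 × 419 = 1676
    H–H: 2 × 423 = 846
    Σ(broken) = 3738 kJ
  Bonds formed (products):
    C–C: 2 × 351 = 702
    C–H: 8 × 419 = 3352
    Σ(formed) = 4054 kJ
  ΔH_A = 3738 − 4054 = −316 kJ
Reaction B:
  Bonds broken (reactants):
    C–C: 1 × 351 = 351
    C–H: 6 × 419 = 2514
    Σ(broken) = 2865 kJ
  Bonds formed (products):
    C–H: 4 × 419 = 1676
    C=C: 1 × 621 = 621
    H–H: 1 × 423 = 423
    Σ(formed) = 2720 kJ
  ΔH_B = 2865 − 2720 = +145 kJ
ΔH_A − ΔH_B = −461 kJ, so reaction A has the more negative ΔH; |ΔH_A − ΔH_B| = 461 kJ.

Reaction A, by 461 kJ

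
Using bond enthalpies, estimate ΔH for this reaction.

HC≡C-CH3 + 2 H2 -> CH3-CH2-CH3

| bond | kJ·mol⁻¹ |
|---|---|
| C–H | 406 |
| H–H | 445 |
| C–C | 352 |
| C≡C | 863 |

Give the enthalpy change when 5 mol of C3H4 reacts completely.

ΔH = −1115 kJ

Bonds broken (reactants):
  C≡C: 1 × 863 = 863
  C–C: 1 × 352 = 352
  C–H: 4 × 406 = 1624
  H–H: 2 × 445 = 890
  Σ(broken) = 3729 kJ
Bonds formed (products):
  C–C: 2 × 352 = 704
  C–H: 8 × 406 = 3248
  Σ(formed) = 3952 kJ
ΔH = Σ(broken) − Σ(formed) = 3729 − 3952 = −223 kJ
For 5× the reaction as written: 5 × (−223) = −1115 kJ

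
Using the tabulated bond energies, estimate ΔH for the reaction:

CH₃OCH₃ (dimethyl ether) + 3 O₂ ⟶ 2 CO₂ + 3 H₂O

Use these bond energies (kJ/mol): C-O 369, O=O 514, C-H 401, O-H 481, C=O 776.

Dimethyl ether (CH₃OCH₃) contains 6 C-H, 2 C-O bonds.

Bonds broken (reactants):
  C-H: 6 × 401 = 2406
  C-O: 2 × 369 = 738
  O=O: 3 × 514 = 1542
  Σ(broken) = 4686 kJ
Bonds formed (products):
  C=O: 4 × 776 = 3104
  O-H: 6 × 481 = 2886
  Σ(formed) = 5990 kJ
ΔH = Σ(broken) − Σ(formed) = 4686 − 5990 = −1304 kJ

ΔH ≈ −1304 kJ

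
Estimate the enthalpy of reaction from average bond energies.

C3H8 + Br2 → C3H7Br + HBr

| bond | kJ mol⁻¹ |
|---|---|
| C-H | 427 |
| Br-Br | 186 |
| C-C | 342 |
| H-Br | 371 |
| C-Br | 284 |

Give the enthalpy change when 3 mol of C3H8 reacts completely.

ΔH = −126 kJ

Bonds broken (reactants):
  Br-Br: 1 × 186 = 186
  C-C: 2 × 342 = 684
  C-H: 8 × 427 = 3416
  Σ(broken) = 4286 kJ
Bonds formed (products):
  C-Br: 1 × 284 = 284
  C-C: 2 × 342 = 684
  C-H: 7 × 427 = 2989
  H-Br: 1 × 371 = 371
  Σ(formed) = 4328 kJ
ΔH = Σ(broken) − Σ(formed) = 4286 − 4328 = −42 kJ
For 3× the reaction as written: 3 × (−42) = −126 kJ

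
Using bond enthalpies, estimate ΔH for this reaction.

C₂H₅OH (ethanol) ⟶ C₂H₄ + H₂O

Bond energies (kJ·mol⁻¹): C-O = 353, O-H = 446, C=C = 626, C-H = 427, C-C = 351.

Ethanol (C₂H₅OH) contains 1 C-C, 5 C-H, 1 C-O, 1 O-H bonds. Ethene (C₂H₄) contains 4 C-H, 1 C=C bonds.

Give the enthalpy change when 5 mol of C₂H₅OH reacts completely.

ΔH = +295 kJ

Bonds broken (reactants):
  C-C: 1 × 351 = 351
  C-H: 5 × 427 = 2135
  C-O: 1 × 353 = 353
  O-H: 1 × 446 = 446
  Σ(broken) = 3285 kJ
Bonds formed (products):
  C-H: 4 × 427 = 1708
  C=C: 1 × 626 = 626
  O-H: 2 × 446 = 892
  Σ(formed) = 3226 kJ
ΔH = Σ(broken) − Σ(formed) = 3285 − 3226 = +59 kJ
For 5× the reaction as written: 5 × (+59) = +295 kJ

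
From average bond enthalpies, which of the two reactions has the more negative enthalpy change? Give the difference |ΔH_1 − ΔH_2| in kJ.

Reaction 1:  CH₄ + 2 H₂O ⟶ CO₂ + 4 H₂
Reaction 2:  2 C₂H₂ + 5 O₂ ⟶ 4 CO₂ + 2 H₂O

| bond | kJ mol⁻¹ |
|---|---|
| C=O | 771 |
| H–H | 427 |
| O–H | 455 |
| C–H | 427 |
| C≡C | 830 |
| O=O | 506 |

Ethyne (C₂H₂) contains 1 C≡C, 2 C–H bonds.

Reaction 2, by 2368 kJ

Reaction 1:
  Bonds broken (reactants):
    C–H: 4 × 427 = 1708
    O–H: 4 × 455 = 1820
    Σ(broken) = 3528 kJ
  Bonds formed (products):
    C=O: 2 × 771 = 1542
    H–H: 4 × 427 = 1708
    Σ(formed) = 3250 kJ
  ΔH_1 = 3528 − 3250 = +278 kJ
Reaction 2:
  Bonds broken (reactants):
    C≡C: 2 × 830 = 1660
    C–H: 4 × 427 = 1708
    O=O: 5 × 506 = 2530
    Σ(broken) = 5898 kJ
  Bonds formed (products):
    C=O: 8 × 771 = 6168
    O–H: 4 × 455 = 1820
    Σ(formed) = 7988 kJ
  ΔH_2 = 5898 − 7988 = −2090 kJ
ΔH_1 − ΔH_2 = +2368 kJ, so reaction 2 has the more negative ΔH; |ΔH_1 − ΔH_2| = 2368 kJ.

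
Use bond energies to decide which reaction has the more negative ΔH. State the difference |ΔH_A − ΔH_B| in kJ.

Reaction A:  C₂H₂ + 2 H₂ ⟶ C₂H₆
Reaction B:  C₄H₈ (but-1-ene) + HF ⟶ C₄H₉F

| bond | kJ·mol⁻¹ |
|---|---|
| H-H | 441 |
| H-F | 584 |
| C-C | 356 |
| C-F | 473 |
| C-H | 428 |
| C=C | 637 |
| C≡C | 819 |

Reaction A:
  Bonds broken (reactants):
    C≡C: 1 × 819 = 819
    C-H: 2 × 428 = 856
    H-H: 2 × 441 = 882
    Σ(broken) = 2557 kJ
  Bonds formed (products):
    C-C: 1 × 356 = 356
    C-H: 6 × 428 = 2568
    Σ(formed) = 2924 kJ
  ΔH_A = 2557 − 2924 = −367 kJ
Reaction B:
  Bonds broken (reactants):
    C-C: 2 × 356 = 712
    C-H: 8 × 428 = 3424
    C=C: 1 × 637 = 637
    H-F: 1 × 584 = 584
    Σ(broken) = 5357 kJ
  Bonds formed (products):
    C-C: 3 × 356 = 1068
    C-F: 1 × 473 = 473
    C-H: 9 × 428 = 3852
    Σ(formed) = 5393 kJ
  ΔH_B = 5357 − 5393 = −36 kJ
ΔH_A − ΔH_B = −331 kJ, so reaction A has the more negative ΔH; |ΔH_A − ΔH_B| = 331 kJ.

Reaction A, by 331 kJ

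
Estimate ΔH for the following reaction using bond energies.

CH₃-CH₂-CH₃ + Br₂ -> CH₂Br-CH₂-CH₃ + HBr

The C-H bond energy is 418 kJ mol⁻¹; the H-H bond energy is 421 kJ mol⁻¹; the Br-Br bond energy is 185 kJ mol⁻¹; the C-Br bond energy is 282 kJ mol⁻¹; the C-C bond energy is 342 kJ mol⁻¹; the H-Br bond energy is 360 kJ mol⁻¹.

ΔH ≈ −39 kJ

Bonds broken (reactants):
  Br-Br: 1 × 185 = 185
  C-C: 2 × 342 = 684
  C-H: 8 × 418 = 3344
  Σ(broken) = 4213 kJ
Bonds formed (products):
  C-Br: 1 × 282 = 282
  C-C: 2 × 342 = 684
  C-H: 7 × 418 = 2926
  H-Br: 1 × 360 = 360
  Σ(formed) = 4252 kJ
ΔH = Σ(broken) − Σ(formed) = 4213 − 4252 = −39 kJ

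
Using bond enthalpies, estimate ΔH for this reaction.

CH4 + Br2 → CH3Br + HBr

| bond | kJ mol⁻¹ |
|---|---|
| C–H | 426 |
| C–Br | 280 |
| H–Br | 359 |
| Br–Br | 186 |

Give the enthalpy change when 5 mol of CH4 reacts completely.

Bonds broken (reactants):
  Br–Br: 1 × 186 = 186
  C–H: 4 × 426 = 1704
  Σ(broken) = 1890 kJ
Bonds formed (products):
  C–Br: 1 × 280 = 280
  C–H: 3 × 426 = 1278
  H–Br: 1 × 359 = 359
  Σ(formed) = 1917 kJ
ΔH = Σ(broken) − Σ(formed) = 1890 − 1917 = −27 kJ
For 5× the reaction as written: 5 × (−27) = −135 kJ

ΔH = −135 kJ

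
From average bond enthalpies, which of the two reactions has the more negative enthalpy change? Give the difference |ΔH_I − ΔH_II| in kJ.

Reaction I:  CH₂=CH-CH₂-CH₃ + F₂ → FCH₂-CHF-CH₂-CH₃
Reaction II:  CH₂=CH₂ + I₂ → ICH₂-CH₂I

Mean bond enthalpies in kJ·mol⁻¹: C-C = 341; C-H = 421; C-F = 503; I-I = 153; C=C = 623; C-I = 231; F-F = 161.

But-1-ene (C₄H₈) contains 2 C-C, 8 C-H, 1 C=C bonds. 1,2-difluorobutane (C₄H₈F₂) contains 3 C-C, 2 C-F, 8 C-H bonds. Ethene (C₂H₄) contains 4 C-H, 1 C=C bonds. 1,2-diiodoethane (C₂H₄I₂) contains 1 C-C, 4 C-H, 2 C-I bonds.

Reaction I:
  Bonds broken (reactants):
    C-C: 2 × 341 = 682
    C-H: 8 × 421 = 3368
    C=C: 1 × 623 = 623
    F-F: 1 × 161 = 161
    Σ(broken) = 4834 kJ
  Bonds formed (products):
    C-C: 3 × 341 = 1023
    C-F: 2 × 503 = 1006
    C-H: 8 × 421 = 3368
    Σ(formed) = 5397 kJ
  ΔH_I = 4834 − 5397 = −563 kJ
Reaction II:
  Bonds broken (reactants):
    C-H: 4 × 421 = 1684
    C=C: 1 × 623 = 623
    I-I: 1 × 153 = 153
    Σ(broken) = 2460 kJ
  Bonds formed (products):
    C-C: 1 × 341 = 341
    C-H: 4 × 421 = 1684
    C-I: 2 × 231 = 462
    Σ(formed) = 2487 kJ
  ΔH_II = 2460 − 2487 = −27 kJ
ΔH_I − ΔH_II = −536 kJ, so reaction I has the more negative ΔH; |ΔH_I − ΔH_II| = 536 kJ.

Reaction I, by 536 kJ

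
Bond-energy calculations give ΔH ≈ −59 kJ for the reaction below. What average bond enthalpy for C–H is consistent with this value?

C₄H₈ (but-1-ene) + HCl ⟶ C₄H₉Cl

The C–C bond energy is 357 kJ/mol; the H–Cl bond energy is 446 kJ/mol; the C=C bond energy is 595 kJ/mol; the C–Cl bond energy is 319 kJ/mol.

Let D be the C–H bond energy.
Σ(broken) = 2×357 + 8×D + 1×595 + 1×446 = 1755 + 8D
Σ(formed) = 3×357 + 1×319 + 9×D = 1390 + 9D
ΔH = Σ(broken) − Σ(formed) = (1755 + 8D) − (1390 + 9D) = +365 − D
Setting this equal to −59 kJ gives D = 424 kJ/mol.

D(C–H) ≈ 424 kJ/mol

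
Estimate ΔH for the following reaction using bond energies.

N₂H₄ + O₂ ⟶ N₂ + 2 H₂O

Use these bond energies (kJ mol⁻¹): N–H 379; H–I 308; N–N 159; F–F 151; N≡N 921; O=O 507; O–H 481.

Bonds broken (reactants):
  N–H: 4 × 379 = 1516
  N–N: 1 × 159 = 159
  O=O: 1 × 507 = 507
  Σ(broken) = 2182 kJ
Bonds formed (products):
  N≡N: 1 × 921 = 921
  O–H: 4 × 481 = 1924
  Σ(formed) = 2845 kJ
ΔH = Σ(broken) − Σ(formed) = 2182 − 2845 = −663 kJ

ΔH ≈ −663 kJ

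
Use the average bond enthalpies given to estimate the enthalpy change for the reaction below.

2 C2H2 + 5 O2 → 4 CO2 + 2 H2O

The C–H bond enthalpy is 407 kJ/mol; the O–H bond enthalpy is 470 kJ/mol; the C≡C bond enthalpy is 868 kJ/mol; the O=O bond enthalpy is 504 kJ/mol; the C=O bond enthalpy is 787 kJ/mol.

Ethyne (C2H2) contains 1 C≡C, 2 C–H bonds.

Bonds broken (reactants):
  C≡C: 2 × 868 = 1736
  C–H: 4 × 407 = 1628
  O=O: 5 × 504 = 2520
  Σ(broken) = 5884 kJ
Bonds formed (products):
  C=O: 8 × 787 = 6296
  O–H: 4 × 470 = 1880
  Σ(formed) = 8176 kJ
ΔH = Σ(broken) − Σ(formed) = 5884 − 8176 = −2292 kJ

ΔH ≈ −2292 kJ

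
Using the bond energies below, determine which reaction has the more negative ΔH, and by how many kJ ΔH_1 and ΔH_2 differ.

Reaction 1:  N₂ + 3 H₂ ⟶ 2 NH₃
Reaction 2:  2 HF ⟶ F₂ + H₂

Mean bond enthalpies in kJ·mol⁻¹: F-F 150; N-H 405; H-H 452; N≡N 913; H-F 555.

Reaction 1:
  Bonds broken (reactants):
    H-H: 3 × 452 = 1356
    N≡N: 1 × 913 = 913
    Σ(broken) = 2269 kJ
  Bonds formed (products):
    N-H: 6 × 405 = 2430
    Σ(formed) = 2430 kJ
  ΔH_1 = 2269 − 2430 = −161 kJ
Reaction 2:
  Bonds broken (reactants):
    H-F: 2 × 555 = 1110
    Σ(broken) = 1110 kJ
  Bonds formed (products):
    F-F: 1 × 150 = 150
    H-H: 1 × 452 = 452
    Σ(formed) = 602 kJ
  ΔH_2 = 1110 − 602 = +508 kJ
ΔH_1 − ΔH_2 = −669 kJ, so reaction 1 has the more negative ΔH; |ΔH_1 − ΔH_2| = 669 kJ.

Reaction 1, by 669 kJ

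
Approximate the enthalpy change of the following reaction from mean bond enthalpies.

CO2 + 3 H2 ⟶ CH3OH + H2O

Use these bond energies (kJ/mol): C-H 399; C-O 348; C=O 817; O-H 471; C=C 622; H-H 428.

ΔH ≈ −40 kJ

Bonds broken (reactants):
  C=O: 2 × 817 = 1634
  H-H: 3 × 428 = 1284
  Σ(broken) = 2918 kJ
Bonds formed (products):
  C-H: 3 × 399 = 1197
  C-O: 1 × 348 = 348
  O-H: 3 × 471 = 1413
  Σ(formed) = 2958 kJ
ΔH = Σ(broken) − Σ(formed) = 2918 − 2958 = −40 kJ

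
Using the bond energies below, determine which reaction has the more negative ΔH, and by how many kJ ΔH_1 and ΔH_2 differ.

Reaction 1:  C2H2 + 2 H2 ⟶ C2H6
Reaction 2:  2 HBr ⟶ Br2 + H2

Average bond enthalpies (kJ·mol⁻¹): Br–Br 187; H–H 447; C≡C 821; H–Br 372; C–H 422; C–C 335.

Reaction 1, by 418 kJ

Reaction 1:
  Bonds broken (reactants):
    C≡C: 1 × 821 = 821
    C–H: 2 × 422 = 844
    H–H: 2 × 447 = 894
    Σ(broken) = 2559 kJ
  Bonds formed (products):
    C–C: 1 × 335 = 335
    C–H: 6 × 422 = 2532
    Σ(formed) = 2867 kJ
  ΔH_1 = 2559 − 2867 = −308 kJ
Reaction 2:
  Bonds broken (reactants):
    H–Br: 2 × 372 = 744
    Σ(broken) = 744 kJ
  Bonds formed (products):
    Br–Br: 1 × 187 = 187
    H–H: 1 × 447 = 447
    Σ(formed) = 634 kJ
  ΔH_2 = 744 − 634 = +110 kJ
ΔH_1 − ΔH_2 = −418 kJ, so reaction 1 has the more negative ΔH; |ΔH_1 − ΔH_2| = 418 kJ.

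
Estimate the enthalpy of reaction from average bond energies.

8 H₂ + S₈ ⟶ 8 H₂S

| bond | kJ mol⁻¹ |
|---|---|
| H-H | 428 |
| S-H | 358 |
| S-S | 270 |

ΔH ≈ −144 kJ

Bonds broken (reactants):
  H-H: 8 × 428 = 3424
  S-S: 8 × 270 = 2160
  Σ(broken) = 5584 kJ
Bonds formed (products):
  S-H: 16 × 358 = 5728
  Σ(formed) = 5728 kJ
ΔH = Σ(broken) − Σ(formed) = 5584 − 5728 = −144 kJ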